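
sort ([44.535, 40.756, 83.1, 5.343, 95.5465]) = [5.343, 40.756, 44.535, 83.1, 95.5465]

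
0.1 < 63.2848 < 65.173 True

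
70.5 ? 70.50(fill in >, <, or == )==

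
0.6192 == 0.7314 False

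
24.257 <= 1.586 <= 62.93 False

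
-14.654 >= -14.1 False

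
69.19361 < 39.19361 False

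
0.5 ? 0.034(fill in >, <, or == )>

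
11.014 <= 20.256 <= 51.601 True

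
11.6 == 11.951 False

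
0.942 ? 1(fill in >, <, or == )<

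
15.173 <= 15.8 True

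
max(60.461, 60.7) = 60.7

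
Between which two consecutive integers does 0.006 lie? 0 and 1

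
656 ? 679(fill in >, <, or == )<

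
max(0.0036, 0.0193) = 0.0193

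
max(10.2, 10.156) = 10.2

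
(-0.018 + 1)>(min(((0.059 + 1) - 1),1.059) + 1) False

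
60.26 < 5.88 False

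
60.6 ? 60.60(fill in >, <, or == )==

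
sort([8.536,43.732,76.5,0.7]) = [0.7,8.536,43.732,76.5]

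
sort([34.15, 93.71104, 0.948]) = [0.948, 34.15, 93.71104]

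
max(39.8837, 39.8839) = 39.8839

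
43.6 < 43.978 True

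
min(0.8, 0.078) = 0.078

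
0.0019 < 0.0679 True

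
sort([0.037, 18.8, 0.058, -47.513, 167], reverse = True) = [167, 18.8, 0.058, 0.037, -47.513]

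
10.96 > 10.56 True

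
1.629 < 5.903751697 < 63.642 True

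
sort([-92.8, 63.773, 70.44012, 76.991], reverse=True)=[76.991, 70.44012, 63.773, -92.8]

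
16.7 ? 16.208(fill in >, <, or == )>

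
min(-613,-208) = -613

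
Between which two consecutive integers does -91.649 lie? -92 and -91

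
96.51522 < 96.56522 True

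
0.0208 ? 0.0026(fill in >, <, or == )>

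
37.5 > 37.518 False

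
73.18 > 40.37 True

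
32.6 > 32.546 True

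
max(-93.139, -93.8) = -93.139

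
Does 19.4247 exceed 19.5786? No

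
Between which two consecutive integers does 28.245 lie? 28 and 29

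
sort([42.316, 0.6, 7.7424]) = [0.6, 7.7424, 42.316]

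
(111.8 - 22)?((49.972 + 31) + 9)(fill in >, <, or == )<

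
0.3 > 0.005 True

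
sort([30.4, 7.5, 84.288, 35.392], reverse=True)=[84.288, 35.392, 30.4, 7.5]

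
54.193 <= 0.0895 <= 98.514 False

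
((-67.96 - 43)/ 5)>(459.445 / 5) False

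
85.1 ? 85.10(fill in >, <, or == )==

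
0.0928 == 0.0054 False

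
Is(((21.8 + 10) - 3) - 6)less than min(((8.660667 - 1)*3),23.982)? Yes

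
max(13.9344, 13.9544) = 13.9544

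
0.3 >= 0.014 True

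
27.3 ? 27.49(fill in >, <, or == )<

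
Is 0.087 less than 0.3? Yes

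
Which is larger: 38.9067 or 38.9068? 38.9068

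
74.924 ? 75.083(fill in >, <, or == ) <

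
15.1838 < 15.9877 True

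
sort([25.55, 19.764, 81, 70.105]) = [19.764, 25.55, 70.105, 81]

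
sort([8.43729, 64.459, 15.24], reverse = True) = [64.459, 15.24, 8.43729]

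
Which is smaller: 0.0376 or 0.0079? 0.0079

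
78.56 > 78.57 False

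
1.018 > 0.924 True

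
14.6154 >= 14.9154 False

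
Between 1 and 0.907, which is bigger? 1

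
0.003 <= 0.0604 True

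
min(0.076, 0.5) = 0.076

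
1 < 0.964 False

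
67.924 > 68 False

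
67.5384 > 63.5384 True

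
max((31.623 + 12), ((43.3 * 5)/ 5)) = 43.623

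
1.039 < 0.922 False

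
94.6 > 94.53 True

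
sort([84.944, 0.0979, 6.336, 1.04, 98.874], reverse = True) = [98.874, 84.944, 6.336, 1.04, 0.0979]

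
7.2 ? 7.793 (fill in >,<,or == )<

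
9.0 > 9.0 False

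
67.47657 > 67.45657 True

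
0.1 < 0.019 False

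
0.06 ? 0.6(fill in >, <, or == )<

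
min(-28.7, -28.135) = -28.7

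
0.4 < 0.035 False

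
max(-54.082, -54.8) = -54.082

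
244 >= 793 False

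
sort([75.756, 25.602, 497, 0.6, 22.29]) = [0.6, 22.29, 25.602, 75.756, 497]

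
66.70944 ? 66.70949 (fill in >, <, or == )<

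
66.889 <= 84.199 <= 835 True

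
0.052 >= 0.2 False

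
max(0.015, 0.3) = 0.3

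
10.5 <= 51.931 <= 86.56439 True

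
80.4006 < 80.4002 False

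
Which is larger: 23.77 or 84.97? 84.97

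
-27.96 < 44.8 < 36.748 False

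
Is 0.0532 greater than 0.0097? Yes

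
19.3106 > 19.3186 False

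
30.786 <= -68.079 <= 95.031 False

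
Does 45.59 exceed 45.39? Yes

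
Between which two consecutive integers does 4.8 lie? 4 and 5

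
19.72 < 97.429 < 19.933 False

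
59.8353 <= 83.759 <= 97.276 True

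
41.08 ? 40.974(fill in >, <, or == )>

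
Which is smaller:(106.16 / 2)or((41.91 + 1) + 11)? (106.16 / 2)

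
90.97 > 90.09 True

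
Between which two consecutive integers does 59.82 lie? 59 and 60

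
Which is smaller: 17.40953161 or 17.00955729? 17.00955729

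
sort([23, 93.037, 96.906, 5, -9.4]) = [-9.4, 5, 23, 93.037, 96.906]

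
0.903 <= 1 True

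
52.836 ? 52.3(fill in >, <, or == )>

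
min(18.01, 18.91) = 18.01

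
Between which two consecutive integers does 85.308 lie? 85 and 86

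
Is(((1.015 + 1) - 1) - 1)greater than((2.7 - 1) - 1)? No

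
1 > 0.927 True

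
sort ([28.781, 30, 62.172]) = [28.781, 30, 62.172]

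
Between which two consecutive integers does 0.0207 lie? 0 and 1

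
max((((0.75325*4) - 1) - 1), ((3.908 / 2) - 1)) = 1.013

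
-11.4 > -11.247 False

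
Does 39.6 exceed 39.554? Yes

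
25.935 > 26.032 False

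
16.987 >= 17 False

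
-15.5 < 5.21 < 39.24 True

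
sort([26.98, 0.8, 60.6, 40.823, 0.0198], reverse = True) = [60.6, 40.823, 26.98, 0.8, 0.0198]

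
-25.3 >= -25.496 True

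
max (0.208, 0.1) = 0.208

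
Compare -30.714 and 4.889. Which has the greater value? 4.889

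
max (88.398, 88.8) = 88.8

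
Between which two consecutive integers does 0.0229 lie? 0 and 1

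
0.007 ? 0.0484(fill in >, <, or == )<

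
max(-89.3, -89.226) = -89.226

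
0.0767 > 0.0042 True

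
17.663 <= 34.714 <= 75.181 True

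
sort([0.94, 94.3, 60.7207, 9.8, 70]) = [0.94, 9.8, 60.7207, 70, 94.3]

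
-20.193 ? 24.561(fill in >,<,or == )<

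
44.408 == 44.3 False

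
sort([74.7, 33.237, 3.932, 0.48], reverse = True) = [74.7, 33.237, 3.932, 0.48]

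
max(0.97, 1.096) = 1.096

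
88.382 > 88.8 False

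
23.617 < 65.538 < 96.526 True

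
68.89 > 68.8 True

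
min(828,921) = 828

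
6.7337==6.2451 False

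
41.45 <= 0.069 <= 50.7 False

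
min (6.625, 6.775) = 6.625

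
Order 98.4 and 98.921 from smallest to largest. 98.4, 98.921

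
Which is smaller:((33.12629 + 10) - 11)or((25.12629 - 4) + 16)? ((33.12629 + 10) - 11)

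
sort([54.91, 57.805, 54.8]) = [54.8, 54.91, 57.805]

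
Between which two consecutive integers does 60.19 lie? 60 and 61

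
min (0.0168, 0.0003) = 0.0003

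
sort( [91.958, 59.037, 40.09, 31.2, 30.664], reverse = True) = [91.958, 59.037, 40.09, 31.2, 30.664]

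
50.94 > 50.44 True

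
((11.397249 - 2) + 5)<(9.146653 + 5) False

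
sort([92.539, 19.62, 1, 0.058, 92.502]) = [0.058, 1, 19.62, 92.502, 92.539]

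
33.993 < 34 True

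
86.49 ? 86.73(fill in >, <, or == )<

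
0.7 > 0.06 True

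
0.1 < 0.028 False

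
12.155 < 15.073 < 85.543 True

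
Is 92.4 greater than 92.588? No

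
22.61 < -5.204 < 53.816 False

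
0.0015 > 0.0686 False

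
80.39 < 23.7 False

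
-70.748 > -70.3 False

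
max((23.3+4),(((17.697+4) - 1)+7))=27.697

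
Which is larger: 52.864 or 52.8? 52.864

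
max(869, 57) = 869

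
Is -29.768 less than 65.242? Yes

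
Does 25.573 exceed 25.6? No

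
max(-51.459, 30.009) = 30.009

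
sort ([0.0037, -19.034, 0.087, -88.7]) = [-88.7, -19.034, 0.0037, 0.087]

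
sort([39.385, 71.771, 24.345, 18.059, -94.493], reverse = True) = [71.771, 39.385, 24.345, 18.059, -94.493]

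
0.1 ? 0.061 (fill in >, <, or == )>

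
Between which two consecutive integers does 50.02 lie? 50 and 51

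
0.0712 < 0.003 False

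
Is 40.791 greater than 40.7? Yes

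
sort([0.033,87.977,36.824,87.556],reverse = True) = [87.977,87.556,36.824,0.033]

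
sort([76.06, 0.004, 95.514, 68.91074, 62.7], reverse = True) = [95.514, 76.06, 68.91074, 62.7, 0.004]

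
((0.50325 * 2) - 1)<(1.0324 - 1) True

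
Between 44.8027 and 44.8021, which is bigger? 44.8027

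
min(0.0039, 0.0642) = 0.0039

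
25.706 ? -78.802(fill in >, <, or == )>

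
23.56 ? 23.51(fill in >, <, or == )>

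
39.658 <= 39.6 False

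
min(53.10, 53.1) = 53.10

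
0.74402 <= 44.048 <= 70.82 True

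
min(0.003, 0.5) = 0.003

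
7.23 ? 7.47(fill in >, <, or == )<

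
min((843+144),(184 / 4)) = 46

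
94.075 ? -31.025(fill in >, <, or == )>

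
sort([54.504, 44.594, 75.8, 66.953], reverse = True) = [75.8, 66.953, 54.504, 44.594]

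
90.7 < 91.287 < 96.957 True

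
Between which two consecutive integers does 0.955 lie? 0 and 1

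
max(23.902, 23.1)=23.902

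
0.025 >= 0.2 False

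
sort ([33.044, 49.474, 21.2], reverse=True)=[49.474, 33.044, 21.2]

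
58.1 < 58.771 True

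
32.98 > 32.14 True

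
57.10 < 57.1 False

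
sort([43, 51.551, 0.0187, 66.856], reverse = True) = [66.856, 51.551, 43, 0.0187]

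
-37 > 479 False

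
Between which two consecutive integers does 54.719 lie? 54 and 55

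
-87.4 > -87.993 True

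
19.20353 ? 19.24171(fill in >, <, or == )<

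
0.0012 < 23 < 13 False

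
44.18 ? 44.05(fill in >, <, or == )>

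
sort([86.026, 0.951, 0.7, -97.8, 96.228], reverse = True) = [96.228, 86.026, 0.951, 0.7, -97.8]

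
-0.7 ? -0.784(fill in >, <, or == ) >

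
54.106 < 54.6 True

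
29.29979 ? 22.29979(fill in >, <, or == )>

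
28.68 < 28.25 False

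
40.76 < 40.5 False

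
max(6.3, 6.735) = 6.735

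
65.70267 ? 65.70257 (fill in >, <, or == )>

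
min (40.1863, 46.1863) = 40.1863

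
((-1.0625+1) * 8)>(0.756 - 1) False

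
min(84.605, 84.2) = 84.2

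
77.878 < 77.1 False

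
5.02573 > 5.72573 False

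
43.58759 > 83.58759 False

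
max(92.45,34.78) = 92.45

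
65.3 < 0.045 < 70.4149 False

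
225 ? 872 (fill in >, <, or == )<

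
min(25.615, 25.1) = 25.1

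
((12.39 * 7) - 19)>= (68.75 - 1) False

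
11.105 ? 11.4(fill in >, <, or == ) <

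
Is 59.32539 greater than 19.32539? Yes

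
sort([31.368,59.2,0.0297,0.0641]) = [0.0297,0.0641,31.368,59.2]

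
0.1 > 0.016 True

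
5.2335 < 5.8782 True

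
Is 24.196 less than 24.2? Yes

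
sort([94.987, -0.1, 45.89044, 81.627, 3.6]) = [-0.1, 3.6, 45.89044, 81.627, 94.987]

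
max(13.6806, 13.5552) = 13.6806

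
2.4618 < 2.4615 False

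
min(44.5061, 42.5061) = 42.5061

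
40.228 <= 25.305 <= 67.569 False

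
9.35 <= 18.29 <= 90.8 True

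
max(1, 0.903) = 1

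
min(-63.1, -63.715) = -63.715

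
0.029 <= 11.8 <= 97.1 True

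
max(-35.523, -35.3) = -35.3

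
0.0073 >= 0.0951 False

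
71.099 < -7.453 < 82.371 False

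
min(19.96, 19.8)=19.8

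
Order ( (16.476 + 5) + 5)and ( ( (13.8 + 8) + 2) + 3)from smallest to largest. ( (16.476 + 5) + 5), ( ( (13.8 + 8) + 2) + 3)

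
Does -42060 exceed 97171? No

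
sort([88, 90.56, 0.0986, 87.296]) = [0.0986, 87.296, 88, 90.56]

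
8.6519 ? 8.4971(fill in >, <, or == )>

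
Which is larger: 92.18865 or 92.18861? 92.18865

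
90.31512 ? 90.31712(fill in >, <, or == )<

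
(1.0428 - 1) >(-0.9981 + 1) True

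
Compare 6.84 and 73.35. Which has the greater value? 73.35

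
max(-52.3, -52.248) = -52.248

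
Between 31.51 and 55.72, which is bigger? 55.72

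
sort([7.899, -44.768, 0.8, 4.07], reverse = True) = [7.899, 4.07, 0.8, -44.768]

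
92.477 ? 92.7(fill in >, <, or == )<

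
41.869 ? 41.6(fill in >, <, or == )>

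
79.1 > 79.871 False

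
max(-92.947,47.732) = 47.732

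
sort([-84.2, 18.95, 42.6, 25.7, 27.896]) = [-84.2, 18.95, 25.7, 27.896, 42.6]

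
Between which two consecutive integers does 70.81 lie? 70 and 71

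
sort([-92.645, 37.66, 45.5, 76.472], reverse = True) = [76.472, 45.5, 37.66, -92.645]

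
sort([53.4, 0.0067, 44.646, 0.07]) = [0.0067, 0.07, 44.646, 53.4]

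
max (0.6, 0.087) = 0.6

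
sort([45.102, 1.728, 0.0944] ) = [0.0944, 1.728, 45.102]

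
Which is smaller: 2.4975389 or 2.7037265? 2.4975389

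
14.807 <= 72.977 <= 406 True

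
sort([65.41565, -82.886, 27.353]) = [-82.886, 27.353, 65.41565]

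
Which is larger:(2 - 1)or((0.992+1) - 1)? (2 - 1)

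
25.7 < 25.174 False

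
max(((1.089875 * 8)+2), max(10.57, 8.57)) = 10.719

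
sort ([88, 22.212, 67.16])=[22.212, 67.16, 88]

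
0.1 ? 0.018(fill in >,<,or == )>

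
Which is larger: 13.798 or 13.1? 13.798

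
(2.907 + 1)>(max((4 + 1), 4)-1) False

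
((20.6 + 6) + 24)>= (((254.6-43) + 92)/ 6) True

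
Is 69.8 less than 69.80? No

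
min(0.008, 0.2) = 0.008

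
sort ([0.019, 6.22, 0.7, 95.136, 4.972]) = [0.019, 0.7, 4.972, 6.22, 95.136]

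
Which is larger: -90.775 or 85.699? 85.699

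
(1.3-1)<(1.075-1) False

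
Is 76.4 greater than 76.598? No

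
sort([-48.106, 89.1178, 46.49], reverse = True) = [89.1178, 46.49, -48.106]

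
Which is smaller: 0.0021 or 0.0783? 0.0021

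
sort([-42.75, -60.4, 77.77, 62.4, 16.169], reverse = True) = [77.77, 62.4, 16.169, -42.75, -60.4]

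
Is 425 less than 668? Yes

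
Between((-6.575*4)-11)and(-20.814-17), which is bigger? ((-6.575*4)-11)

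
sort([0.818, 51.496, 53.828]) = [0.818, 51.496, 53.828]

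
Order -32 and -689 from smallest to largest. -689, -32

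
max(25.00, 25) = 25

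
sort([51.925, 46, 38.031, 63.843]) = [38.031, 46, 51.925, 63.843]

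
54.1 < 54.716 True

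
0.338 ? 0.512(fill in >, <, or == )<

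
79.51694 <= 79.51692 False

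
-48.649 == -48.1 False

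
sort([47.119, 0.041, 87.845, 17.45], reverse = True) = [87.845, 47.119, 17.45, 0.041]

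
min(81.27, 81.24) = 81.24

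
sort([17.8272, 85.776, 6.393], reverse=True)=[85.776, 17.8272, 6.393]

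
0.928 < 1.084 True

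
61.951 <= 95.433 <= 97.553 True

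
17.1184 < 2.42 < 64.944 False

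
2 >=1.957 True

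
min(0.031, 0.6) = 0.031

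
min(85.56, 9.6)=9.6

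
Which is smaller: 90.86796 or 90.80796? 90.80796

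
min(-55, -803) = -803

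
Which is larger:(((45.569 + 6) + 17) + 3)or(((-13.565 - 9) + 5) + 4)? (((45.569 + 6) + 17) + 3)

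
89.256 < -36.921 False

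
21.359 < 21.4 True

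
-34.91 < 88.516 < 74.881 False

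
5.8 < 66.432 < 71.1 True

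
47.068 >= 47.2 False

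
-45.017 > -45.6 True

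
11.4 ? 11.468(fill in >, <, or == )<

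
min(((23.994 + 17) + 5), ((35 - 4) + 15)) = 45.994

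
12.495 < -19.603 False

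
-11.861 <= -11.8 True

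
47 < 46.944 False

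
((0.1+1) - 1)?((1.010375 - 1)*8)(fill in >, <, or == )>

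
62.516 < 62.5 False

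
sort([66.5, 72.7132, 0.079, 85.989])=[0.079, 66.5, 72.7132, 85.989]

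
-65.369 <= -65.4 False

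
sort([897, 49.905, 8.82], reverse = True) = [897, 49.905, 8.82]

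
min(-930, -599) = -930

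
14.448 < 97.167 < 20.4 False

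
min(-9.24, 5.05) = -9.24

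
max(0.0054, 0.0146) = 0.0146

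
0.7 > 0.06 True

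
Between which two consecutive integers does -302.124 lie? -303 and -302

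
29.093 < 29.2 True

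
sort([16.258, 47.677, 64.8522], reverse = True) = [64.8522, 47.677, 16.258]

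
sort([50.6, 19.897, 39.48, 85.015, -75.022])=[-75.022, 19.897, 39.48, 50.6, 85.015]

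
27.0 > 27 False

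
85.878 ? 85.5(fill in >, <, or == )>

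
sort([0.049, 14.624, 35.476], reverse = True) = [35.476, 14.624, 0.049]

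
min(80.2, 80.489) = 80.2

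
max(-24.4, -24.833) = -24.4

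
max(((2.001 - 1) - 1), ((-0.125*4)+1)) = 0.5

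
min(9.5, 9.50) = 9.5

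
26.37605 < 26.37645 True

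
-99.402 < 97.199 True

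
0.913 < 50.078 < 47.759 False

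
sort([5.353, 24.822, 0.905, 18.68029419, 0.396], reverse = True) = [24.822, 18.68029419, 5.353, 0.905, 0.396]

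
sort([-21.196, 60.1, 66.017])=[-21.196, 60.1, 66.017]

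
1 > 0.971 True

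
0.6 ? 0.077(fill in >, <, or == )>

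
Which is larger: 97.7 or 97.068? 97.7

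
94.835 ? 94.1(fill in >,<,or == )>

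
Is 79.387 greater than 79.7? No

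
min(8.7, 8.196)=8.196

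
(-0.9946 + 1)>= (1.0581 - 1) False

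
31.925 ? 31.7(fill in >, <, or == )>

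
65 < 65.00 False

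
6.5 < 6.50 False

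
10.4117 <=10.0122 False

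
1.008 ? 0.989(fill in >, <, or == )>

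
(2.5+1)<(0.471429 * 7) False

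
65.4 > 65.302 True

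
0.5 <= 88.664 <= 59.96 False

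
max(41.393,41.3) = 41.393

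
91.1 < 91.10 False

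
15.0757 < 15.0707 False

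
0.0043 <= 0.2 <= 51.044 True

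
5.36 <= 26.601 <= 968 True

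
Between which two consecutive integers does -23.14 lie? -24 and -23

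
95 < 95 False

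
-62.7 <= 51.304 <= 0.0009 False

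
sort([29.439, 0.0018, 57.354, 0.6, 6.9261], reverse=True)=[57.354, 29.439, 6.9261, 0.6, 0.0018]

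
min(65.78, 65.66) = 65.66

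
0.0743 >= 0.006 True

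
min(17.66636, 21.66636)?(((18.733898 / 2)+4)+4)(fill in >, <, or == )>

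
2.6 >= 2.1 True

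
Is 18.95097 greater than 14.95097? Yes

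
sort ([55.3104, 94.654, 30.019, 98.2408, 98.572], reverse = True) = [98.572, 98.2408, 94.654, 55.3104, 30.019]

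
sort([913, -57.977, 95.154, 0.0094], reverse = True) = [913, 95.154, 0.0094, -57.977]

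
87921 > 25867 True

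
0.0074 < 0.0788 True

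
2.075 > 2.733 False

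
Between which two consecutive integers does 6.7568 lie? 6 and 7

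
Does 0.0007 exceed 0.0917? No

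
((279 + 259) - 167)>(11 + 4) True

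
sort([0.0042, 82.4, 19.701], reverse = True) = [82.4, 19.701, 0.0042]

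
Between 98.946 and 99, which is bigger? 99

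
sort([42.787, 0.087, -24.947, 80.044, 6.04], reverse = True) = [80.044, 42.787, 6.04, 0.087, -24.947]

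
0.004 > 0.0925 False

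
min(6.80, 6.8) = 6.80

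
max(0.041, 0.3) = 0.3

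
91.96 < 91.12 False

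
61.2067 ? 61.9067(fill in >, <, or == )<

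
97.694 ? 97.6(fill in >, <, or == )>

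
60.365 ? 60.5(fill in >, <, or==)<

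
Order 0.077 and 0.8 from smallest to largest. 0.077, 0.8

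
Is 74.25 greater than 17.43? Yes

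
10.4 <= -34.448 False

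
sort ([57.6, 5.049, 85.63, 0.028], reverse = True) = [85.63, 57.6, 5.049, 0.028]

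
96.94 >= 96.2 True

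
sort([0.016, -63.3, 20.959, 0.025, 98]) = [-63.3, 0.016, 0.025, 20.959, 98]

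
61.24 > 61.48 False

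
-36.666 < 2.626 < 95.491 True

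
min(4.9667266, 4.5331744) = 4.5331744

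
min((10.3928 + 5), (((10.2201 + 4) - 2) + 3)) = 15.2201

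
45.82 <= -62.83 False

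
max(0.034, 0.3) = 0.3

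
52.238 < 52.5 True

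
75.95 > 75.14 True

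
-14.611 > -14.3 False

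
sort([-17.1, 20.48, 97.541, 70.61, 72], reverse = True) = [97.541, 72, 70.61, 20.48, -17.1]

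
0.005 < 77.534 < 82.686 True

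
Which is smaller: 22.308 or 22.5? 22.308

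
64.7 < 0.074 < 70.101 False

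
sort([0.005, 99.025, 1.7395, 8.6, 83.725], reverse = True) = [99.025, 83.725, 8.6, 1.7395, 0.005]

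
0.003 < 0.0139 True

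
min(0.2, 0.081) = 0.081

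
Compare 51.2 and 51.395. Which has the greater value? 51.395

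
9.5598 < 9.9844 True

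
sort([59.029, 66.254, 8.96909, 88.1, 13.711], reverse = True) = [88.1, 66.254, 59.029, 13.711, 8.96909]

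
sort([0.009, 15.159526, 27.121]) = [0.009, 15.159526, 27.121]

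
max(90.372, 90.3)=90.372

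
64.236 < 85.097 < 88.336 True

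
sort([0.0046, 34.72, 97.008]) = [0.0046, 34.72, 97.008]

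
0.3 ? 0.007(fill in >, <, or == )>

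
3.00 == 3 True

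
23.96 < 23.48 False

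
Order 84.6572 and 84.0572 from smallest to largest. 84.0572, 84.6572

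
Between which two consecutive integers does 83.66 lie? 83 and 84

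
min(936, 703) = 703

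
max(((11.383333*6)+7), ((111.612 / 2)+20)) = 75.806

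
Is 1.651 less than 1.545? No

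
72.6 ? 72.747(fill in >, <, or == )<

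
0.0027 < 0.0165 True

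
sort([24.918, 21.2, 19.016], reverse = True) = [24.918, 21.2, 19.016]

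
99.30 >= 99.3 True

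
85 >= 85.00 True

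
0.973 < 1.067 True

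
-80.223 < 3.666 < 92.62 True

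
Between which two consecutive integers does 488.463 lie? 488 and 489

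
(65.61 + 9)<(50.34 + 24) False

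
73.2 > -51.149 True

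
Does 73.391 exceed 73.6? No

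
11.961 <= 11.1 False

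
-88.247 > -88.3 True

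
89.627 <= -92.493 False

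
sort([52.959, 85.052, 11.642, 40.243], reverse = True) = [85.052, 52.959, 40.243, 11.642]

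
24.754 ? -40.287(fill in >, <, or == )>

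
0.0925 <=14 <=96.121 True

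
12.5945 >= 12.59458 False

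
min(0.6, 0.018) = 0.018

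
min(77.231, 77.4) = 77.231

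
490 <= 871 True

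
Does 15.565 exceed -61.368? Yes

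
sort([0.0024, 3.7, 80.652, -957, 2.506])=[-957, 0.0024, 2.506, 3.7, 80.652]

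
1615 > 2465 False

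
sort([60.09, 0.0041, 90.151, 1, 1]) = [0.0041, 1, 1, 60.09, 90.151]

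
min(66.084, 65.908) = 65.908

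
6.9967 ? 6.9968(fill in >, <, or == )<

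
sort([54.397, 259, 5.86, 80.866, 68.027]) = [5.86, 54.397, 68.027, 80.866, 259]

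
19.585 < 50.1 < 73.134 True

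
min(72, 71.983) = 71.983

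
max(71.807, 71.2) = 71.807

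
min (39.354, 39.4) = 39.354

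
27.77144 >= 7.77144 True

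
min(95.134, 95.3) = 95.134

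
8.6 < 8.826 True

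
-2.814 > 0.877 False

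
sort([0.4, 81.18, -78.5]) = [-78.5, 0.4, 81.18]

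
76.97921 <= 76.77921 False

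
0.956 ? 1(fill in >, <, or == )<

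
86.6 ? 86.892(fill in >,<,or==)<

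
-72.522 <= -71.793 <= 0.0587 True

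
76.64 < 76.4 False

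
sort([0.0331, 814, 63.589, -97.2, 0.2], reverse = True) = [814, 63.589, 0.2, 0.0331, -97.2]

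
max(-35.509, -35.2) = -35.2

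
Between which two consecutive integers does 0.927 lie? 0 and 1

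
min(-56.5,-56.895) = -56.895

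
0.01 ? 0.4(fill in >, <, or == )<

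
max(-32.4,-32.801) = -32.4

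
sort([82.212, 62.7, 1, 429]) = [1, 62.7, 82.212, 429]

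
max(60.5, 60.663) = 60.663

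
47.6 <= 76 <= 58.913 False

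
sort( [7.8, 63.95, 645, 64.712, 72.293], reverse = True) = [645, 72.293, 64.712, 63.95, 7.8]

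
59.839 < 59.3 False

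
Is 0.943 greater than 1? No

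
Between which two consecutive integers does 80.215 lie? 80 and 81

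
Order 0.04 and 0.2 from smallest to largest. 0.04,0.2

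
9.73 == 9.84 False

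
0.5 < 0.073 False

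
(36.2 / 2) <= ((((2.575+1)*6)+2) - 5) True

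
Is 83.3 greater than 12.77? Yes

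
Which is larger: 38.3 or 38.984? 38.984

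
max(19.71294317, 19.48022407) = 19.71294317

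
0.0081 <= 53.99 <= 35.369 False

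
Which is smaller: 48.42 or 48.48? 48.42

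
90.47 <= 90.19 False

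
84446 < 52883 False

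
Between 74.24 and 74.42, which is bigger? 74.42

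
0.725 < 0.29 False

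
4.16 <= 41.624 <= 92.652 True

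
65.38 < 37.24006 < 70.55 False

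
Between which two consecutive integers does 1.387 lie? 1 and 2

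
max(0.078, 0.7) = 0.7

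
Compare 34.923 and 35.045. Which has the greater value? 35.045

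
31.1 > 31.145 False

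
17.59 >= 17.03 True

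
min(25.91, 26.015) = 25.91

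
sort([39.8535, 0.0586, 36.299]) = [0.0586, 36.299, 39.8535]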